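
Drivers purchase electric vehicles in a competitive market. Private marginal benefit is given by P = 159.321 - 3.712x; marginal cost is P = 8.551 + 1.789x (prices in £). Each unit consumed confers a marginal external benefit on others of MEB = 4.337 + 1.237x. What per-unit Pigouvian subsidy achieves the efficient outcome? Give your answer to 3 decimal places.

subsidy = £49.334 per unit

Social marginal benefit = demand + MEB = 163.658 - 2.475x.
Set SMB = MC: 163.658 - 2.475x = 8.551 + 1.789x → x* = 36.3759.
The Pigouvian subsidy equals MEB at x*: 4.337 + 1.237×36.3759 = 49.3340.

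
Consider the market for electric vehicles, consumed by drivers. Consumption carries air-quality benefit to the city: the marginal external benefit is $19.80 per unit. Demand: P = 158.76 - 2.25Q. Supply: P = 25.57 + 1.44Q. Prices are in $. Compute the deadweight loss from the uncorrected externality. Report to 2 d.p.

Market equilibrium (private): 25.57 + 1.44Q = 158.76 - 2.25Q → Q_m = 36.0949.
Social marginal benefit = demand + MEB = 178.56 - 2.25Q.
Set SMB = MC: 178.56 - 2.25Q = 25.57 + 1.44Q → Q* = 41.4607.
Height of the DWL triangle at Q_m is SMB(Q_m) − MC(Q_m) = MEB(Q_m) = 19.8000.
DWL = ½ × 5.3658 × 19.8000 = 53.1214.

DWL = $53.12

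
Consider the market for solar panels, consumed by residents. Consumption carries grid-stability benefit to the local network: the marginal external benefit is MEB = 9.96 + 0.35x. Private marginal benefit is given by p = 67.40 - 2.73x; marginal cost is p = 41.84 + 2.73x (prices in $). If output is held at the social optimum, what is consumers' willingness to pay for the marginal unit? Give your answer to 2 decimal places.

Social marginal benefit = demand + MEB = 77.36 - 2.38x.
Set SMB = MC: 77.36 - 2.38x = 41.84 + 2.73x → x* = 6.9511.
Consumer price on the demand curve at x*: 67.40 − 2.73×6.9511 = 48.4235.

P = $48.42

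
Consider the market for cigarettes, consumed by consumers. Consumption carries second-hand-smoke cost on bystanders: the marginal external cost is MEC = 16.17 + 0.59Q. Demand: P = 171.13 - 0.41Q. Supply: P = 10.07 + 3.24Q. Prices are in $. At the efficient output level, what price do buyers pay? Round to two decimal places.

P = $157.12

Social marginal benefit = demand − MEC = 154.96 - Q.
Set SMB = MC: 154.96 - Q = 10.07 + 3.24Q → Q* = 34.1722.
Consumer price on the demand curve at Q*: 171.13 − 0.41×34.1722 = 157.1194.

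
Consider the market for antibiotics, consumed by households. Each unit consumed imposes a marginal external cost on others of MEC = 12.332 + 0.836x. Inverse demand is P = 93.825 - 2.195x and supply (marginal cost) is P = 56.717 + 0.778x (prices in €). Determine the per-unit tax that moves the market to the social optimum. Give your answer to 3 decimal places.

tax = €17.770 per unit

Social marginal benefit = demand − MEC = 81.493 - 3.031x.
Set SMB = MC: 81.493 - 3.031x = 56.717 + 0.778x → x* = 6.5046.
The Pigouvian tax equals MEC at x*: 12.332 + 0.836×6.5046 = 17.7698.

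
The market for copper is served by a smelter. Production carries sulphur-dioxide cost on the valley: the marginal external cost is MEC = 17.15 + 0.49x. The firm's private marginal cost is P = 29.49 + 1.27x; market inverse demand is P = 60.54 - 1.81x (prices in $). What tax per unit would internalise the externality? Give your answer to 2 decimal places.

Social marginal cost = private MC + MEC = 46.64 + 1.76x.
Set SMC = demand: 46.64 + 1.76x = 60.54 - 1.81x → x* = 3.8936.
The Pigouvian tax equals MEC at x*: 17.15 + 0.49×3.8936 = 19.0579.

tax = $19.06 per unit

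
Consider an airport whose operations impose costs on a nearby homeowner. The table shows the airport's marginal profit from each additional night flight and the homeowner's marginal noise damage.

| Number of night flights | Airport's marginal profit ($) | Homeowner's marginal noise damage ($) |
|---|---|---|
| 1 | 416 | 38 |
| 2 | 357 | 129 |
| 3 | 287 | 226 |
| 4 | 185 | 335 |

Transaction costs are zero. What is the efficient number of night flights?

Bargaining reaches the level where marginal profit last exceeds marginal noise damage.
That holds through level 3 (287 ≥ 226) but not at 4 (185 < 335).

3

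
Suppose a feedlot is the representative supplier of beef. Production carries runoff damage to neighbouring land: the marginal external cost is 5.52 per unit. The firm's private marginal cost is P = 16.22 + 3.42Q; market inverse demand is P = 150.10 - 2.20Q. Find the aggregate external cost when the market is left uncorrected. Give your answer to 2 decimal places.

Market equilibrium (private): 16.22 + 3.42Q = 150.10 - 2.20Q → Q_m = 23.8221.
Total external cost = MEC × Q_m = 5.52 × 23.8221 = 131.4980.

131.50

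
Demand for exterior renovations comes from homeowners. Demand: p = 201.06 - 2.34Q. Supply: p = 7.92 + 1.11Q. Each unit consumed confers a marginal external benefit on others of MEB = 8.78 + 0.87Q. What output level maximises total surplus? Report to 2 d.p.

Social marginal benefit = demand + MEB = 209.84 - 1.47Q.
Set SMB = MC: 209.84 - 1.47Q = 7.92 + 1.11Q → Q* = 78.2636.

Q* = 78.26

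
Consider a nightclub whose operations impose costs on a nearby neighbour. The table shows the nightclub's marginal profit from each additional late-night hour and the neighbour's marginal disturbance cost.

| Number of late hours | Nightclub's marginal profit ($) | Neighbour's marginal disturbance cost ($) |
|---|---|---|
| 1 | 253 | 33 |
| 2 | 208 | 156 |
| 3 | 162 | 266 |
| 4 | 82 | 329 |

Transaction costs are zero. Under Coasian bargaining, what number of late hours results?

Bargaining reaches the level where marginal profit last exceeds marginal disturbance cost.
That holds through level 2 (208 ≥ 156) but not at 3 (162 < 266).

2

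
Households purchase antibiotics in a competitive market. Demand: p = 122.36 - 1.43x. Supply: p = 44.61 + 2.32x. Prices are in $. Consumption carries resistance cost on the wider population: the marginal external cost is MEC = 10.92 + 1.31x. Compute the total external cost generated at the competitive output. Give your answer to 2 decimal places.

Market equilibrium (private): 44.61 + 2.32x = 122.36 - 1.43x → x_m = 20.7333.
Total external cost = ∫₀^{x_m} (10.92 + 1.31x) dx = 10.92×20.7333 + ½×1.31×20.7333² = 507.9723.

$507.97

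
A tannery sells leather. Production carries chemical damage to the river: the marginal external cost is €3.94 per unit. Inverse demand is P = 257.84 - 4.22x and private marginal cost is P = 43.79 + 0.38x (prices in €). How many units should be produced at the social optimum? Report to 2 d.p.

Social marginal cost = private MC + MEC = 47.73 + 0.38x.
Set SMC = demand: 47.73 + 0.38x = 257.84 - 4.22x → x* = 45.6761.

x* = 45.68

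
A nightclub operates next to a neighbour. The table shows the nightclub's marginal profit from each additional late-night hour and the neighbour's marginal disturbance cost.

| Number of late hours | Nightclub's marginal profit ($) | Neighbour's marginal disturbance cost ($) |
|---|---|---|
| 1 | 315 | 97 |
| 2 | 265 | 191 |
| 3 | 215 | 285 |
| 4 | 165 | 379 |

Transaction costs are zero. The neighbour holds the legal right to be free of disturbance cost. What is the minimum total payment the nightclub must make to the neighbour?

Efficient level: marginal profit ≥ marginal disturbance cost through level 2, so k* = 2.
With the neighbour holding the right, the nightclub must at least compensate total damage at k*: 97 + 191 = 288.

$288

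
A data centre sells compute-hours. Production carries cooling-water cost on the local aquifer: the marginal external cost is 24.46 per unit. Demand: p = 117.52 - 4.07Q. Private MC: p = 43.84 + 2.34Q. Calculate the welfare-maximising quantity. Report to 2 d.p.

Social marginal cost = private MC + MEC = 68.30 + 2.34Q.
Set SMC = demand: 68.30 + 2.34Q = 117.52 - 4.07Q → Q* = 7.6786.

Q* = 7.68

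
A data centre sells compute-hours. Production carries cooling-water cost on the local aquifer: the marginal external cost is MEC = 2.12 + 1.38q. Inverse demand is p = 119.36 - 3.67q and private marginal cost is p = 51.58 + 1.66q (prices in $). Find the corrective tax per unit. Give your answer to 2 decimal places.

tax = $15.62 per unit

Social marginal cost = private MC + MEC = 53.70 + 3.04q.
Set SMC = demand: 53.70 + 3.04q = 119.36 - 3.67q → q* = 9.7854.
The Pigouvian tax equals MEC at q*: 2.12 + 1.38×9.7854 = 15.6239.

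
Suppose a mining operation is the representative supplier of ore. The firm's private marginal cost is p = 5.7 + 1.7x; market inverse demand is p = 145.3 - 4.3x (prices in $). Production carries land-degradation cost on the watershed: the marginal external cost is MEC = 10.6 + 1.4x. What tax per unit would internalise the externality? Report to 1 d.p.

tax = $35.0 per unit

Social marginal cost = private MC + MEC = 16.3 + 3.1x.
Set SMC = demand: 16.3 + 3.1x = 145.3 - 4.3x → x* = 17.4324.
The Pigouvian tax equals MEC at x*: 10.6 + 1.4×17.4324 = 35.0054.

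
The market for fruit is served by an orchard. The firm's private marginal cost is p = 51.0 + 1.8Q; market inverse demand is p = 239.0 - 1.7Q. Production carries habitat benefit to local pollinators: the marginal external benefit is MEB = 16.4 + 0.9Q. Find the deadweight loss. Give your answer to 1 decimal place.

DWL = 806.1

Market equilibrium (private): 51.0 + 1.8Q = 239.0 - 1.7Q → Q_m = 53.7143.
Social marginal cost = private MC − MEB = 34.6 + 0.9Q.
Set SMC = demand: 34.6 + 0.9Q = 239.0 - 1.7Q → Q* = 78.6154.
Height of the DWL triangle at Q_m is demand(Q_m) − SMC(Q_m) = MEB(Q_m) = 64.7429.
DWL = ½ × 24.9011 × 64.7429 = 806.0847.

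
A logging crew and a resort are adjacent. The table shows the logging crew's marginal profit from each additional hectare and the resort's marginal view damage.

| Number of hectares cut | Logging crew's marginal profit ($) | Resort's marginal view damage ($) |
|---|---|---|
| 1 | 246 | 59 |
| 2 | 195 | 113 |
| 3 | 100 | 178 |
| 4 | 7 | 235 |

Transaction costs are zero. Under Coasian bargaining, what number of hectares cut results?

Bargaining reaches the level where marginal profit last exceeds marginal view damage.
That holds through level 2 (195 ≥ 113) but not at 3 (100 < 178).

2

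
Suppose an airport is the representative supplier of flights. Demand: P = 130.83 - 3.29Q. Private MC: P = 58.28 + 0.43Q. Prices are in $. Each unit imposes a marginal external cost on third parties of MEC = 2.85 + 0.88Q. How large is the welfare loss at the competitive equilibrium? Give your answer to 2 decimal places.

Market equilibrium (private): 58.28 + 0.43Q = 130.83 - 3.29Q → Q_m = 19.5027.
Social marginal cost = private MC + MEC = 61.13 + 1.31Q.
Set SMC = demand: 61.13 + 1.31Q = 130.83 - 3.29Q → Q* = 15.1522.
The loss is the area between SMC and demand from Q* to Q_m; with linear curves that's a triangle of height MEC(Q_m).
DWL = ½ × 4.3505 × 20.0124 = 43.5320.

DWL = $43.53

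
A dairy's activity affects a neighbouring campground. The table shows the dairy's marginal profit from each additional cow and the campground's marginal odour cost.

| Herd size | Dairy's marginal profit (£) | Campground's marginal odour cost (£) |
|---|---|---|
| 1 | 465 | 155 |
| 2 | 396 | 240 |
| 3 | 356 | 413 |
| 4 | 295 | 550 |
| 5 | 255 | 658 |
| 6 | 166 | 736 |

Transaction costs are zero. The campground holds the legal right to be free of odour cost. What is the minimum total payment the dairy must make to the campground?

£395

Efficient level: marginal profit ≥ marginal odour cost through level 2, so k* = 2.
With the campground holding the right, the dairy must at least compensate total damage at k*: 155 + 240 = 395.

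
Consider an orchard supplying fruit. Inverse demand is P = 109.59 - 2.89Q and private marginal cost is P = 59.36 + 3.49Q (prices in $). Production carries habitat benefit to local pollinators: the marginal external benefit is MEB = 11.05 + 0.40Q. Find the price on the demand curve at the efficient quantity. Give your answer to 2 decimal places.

P = $79.97

Social marginal cost = private MC − MEB = 48.31 + 3.09Q.
Set SMC = demand: 48.31 + 3.09Q = 109.59 - 2.89Q → Q* = 10.2475.
Consumer price on the demand curve at Q*: 109.59 − 2.89×10.2475 = 79.9747.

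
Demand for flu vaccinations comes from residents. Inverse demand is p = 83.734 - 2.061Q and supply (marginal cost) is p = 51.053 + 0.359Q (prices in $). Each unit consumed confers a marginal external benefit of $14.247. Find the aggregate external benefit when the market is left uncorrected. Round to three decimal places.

Market equilibrium (private): 51.053 + 0.359Q = 83.734 - 2.061Q → Q_m = 13.5045.
Total external benefit = MEB × Q_m = 14.247 × 13.5045 = 192.3986.

$192.399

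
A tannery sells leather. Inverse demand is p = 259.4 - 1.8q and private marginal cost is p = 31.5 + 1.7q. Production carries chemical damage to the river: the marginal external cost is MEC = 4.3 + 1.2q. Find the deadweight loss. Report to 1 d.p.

Market equilibrium (private): 31.5 + 1.7q = 259.4 - 1.8q → q_m = 65.1143.
Social marginal cost = private MC + MEC = 35.8 + 2.9q.
Set SMC = demand: 35.8 + 2.9q = 259.4 - 1.8q → q* = 47.5745.
The loss is the area between SMC and demand from q* to q_m; with linear curves that's a triangle of height MEC(q_m).
DWL = ½ × 17.5398 × 82.4371 = 722.9651.

DWL = 723.0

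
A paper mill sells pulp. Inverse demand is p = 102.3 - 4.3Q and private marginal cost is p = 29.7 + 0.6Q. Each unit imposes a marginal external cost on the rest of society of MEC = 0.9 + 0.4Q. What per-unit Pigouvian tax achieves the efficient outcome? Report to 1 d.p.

tax = 6.3 per unit

Social marginal cost = private MC + MEC = 30.6 + Q.
Set SMC = demand: 30.6 + Q = 102.3 - 4.3Q → Q* = 13.5283.
The Pigouvian tax equals MEC at Q*: 0.9 + 0.4×13.5283 = 6.3113.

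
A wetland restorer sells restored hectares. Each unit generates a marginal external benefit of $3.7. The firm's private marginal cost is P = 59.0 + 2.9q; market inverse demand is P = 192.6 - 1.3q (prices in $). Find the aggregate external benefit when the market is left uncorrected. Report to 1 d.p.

Market equilibrium (private): 59.0 + 2.9q = 192.6 - 1.3q → q_m = 31.8095.
Total external benefit = MEB × q_m = 3.7 × 31.8095 = 117.6952.

$117.7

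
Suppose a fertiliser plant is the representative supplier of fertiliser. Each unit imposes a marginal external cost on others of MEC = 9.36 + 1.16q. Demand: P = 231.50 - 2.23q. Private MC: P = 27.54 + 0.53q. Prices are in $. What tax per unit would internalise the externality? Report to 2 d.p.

tax = $66.95 per unit

Social marginal cost = private MC + MEC = 36.90 + 1.69q.
Set SMC = demand: 36.90 + 1.69q = 231.50 - 2.23q → q* = 49.6429.
The Pigouvian tax equals MEC at q*: 9.36 + 1.16×49.6429 = 66.9458.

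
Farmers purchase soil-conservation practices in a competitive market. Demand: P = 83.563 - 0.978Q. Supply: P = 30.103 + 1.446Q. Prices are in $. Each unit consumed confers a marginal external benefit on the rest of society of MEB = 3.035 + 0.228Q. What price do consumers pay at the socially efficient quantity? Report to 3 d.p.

P = $58.403

Social marginal benefit = demand + MEB = 86.598 - 0.750Q.
Set SMB = MC: 86.598 - 0.750Q = 30.103 + 1.446Q → Q* = 25.7263.
Consumer price on the demand curve at Q*: 83.563 − 0.978×25.7263 = 58.4027.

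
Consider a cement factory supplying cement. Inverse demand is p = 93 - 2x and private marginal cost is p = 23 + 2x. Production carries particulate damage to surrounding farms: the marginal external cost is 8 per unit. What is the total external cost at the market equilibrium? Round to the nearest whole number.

Market equilibrium (private): 23 + 2x = 93 - 2x → x_m = 17.5000.
Total external cost = MEC × x_m = 8 × 17.5000 = 140.0000.

140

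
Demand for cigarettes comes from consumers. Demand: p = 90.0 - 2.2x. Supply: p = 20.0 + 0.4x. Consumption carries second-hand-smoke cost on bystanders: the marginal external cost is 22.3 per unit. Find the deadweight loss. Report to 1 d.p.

DWL = 95.6

Market equilibrium (private): 20.0 + 0.4x = 90.0 - 2.2x → x_m = 26.9231.
Social marginal benefit = demand − MEC = 67.7 - 2.2x.
Set SMB = MC: 67.7 - 2.2x = 20.0 + 0.4x → x* = 18.3462.
The welfare-loss triangle has base |x_m − x*| and height MEC(x_m) (the vertical gap between SMB and MC is zero at x* and MEC at x_m).
DWL = ½ × 8.5769 × 22.3000 = 95.6324.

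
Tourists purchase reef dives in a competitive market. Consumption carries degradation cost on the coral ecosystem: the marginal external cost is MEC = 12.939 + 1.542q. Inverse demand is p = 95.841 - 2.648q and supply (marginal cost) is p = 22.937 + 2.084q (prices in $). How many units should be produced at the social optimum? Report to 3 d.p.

Social marginal benefit = demand − MEC = 82.902 - 4.190q.
Set SMB = MC: 82.902 - 4.190q = 22.937 + 2.084q → q* = 9.5577.

q* = 9.558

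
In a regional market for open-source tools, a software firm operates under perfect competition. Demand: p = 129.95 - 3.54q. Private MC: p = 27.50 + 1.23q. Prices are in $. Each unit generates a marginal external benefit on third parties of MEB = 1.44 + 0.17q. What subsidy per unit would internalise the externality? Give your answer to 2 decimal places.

subsidy = $5.28 per unit

Social marginal cost = private MC − MEB = 26.06 + 1.06q.
Set SMC = demand: 26.06 + 1.06q = 129.95 - 3.54q → q* = 22.5848.
The Pigouvian subsidy equals MEB at q*: 1.44 + 0.17×22.5848 = 5.2794.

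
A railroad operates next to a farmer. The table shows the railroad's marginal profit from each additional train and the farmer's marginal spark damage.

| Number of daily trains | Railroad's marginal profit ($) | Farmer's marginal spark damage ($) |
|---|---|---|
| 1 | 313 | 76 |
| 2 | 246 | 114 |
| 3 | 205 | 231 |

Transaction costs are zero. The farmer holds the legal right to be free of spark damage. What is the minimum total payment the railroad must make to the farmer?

$190

Efficient level: marginal profit ≥ marginal spark damage through level 2, so k* = 2.
With the farmer holding the right, the railroad must at least compensate total damage at k*: 76 + 114 = 190.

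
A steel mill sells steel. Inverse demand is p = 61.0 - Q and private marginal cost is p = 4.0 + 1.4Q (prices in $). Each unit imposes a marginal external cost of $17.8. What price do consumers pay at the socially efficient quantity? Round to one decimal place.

Social marginal cost = private MC + MEC = 21.8 + 1.4Q.
Set SMC = demand: 21.8 + 1.4Q = 61.0 - Q → Q* = 16.3333.
Consumer price on the demand curve at Q*: 61.0 − 1.0×16.3333 = 44.6667.

P = $44.7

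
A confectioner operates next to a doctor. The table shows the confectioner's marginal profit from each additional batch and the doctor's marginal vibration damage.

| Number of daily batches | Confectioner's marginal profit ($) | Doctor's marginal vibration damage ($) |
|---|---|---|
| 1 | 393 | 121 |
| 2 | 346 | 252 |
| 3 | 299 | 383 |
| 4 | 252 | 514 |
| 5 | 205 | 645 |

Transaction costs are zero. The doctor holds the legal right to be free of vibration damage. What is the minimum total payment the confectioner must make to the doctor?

Efficient level: marginal profit ≥ marginal vibration damage through level 2, so k* = 2.
With the doctor holding the right, the confectioner must at least compensate total damage at k*: 121 + 252 = 373.

$373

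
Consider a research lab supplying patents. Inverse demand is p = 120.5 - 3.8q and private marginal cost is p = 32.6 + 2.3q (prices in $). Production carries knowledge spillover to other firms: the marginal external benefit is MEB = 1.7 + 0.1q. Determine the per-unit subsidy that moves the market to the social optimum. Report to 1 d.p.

subsidy = $3.2 per unit

Social marginal cost = private MC − MEB = 30.9 + 2.2q.
Set SMC = demand: 30.9 + 2.2q = 120.5 - 3.8q → q* = 14.9333.
The Pigouvian subsidy equals MEB at q*: 1.7 + 0.1×14.9333 = 3.1933.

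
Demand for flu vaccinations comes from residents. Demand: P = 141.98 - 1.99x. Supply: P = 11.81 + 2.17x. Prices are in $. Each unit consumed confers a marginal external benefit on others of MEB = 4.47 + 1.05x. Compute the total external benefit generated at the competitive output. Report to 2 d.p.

Market equilibrium (private): 11.81 + 2.17x = 141.98 - 1.99x → x_m = 31.2909.
Total external benefit = ∫₀^{x_m} (4.47 + 1.05x) dx = 4.47×31.2909 + ½×1.05×31.2909² = 653.9085.

$653.91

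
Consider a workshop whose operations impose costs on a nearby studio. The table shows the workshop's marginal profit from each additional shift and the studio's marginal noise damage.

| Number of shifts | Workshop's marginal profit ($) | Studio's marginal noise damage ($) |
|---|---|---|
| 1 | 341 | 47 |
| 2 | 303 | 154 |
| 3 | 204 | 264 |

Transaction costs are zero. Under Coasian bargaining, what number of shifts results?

2

Bargaining reaches the level where marginal profit last exceeds marginal noise damage.
That holds through level 2 (303 ≥ 154) but not at 3 (204 < 264).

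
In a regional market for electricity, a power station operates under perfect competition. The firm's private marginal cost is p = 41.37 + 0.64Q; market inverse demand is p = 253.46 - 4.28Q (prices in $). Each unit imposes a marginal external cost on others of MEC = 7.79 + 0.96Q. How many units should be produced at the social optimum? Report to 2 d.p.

Q* = 34.74

Social marginal cost = private MC + MEC = 49.16 + 1.60Q.
Set SMC = demand: 49.16 + 1.60Q = 253.46 - 4.28Q → Q* = 34.7449.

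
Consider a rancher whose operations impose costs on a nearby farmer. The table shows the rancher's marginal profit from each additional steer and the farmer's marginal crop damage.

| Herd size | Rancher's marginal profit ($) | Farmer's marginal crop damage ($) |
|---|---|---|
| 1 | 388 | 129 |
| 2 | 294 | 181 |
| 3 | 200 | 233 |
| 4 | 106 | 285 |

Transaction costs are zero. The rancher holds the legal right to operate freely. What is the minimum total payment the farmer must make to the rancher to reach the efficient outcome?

Left alone the rancher would choose level 4 (marginal profit stays positive).
Efficient level: k* = 2 (marginal profit ≥ marginal crop damage through 2).
The farmer must at least cover the rancher's forgone profit from cutting 4→2: 200 + 106 = 306.

$306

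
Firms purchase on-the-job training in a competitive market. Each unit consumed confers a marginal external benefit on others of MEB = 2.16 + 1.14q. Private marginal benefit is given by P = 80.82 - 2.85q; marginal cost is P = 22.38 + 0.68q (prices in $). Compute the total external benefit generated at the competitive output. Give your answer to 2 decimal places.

Market equilibrium (private): 22.38 + 0.68q = 80.82 - 2.85q → q_m = 16.5552.
Total external benefit = ∫₀^{q_m} (2.16 + 1.14q) dq = 2.16×16.5552 + ½×1.14×16.5552² = 191.9818.

$191.98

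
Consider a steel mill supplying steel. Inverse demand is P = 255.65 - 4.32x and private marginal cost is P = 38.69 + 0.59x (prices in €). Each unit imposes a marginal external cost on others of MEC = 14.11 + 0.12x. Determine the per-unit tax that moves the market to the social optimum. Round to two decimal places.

Social marginal cost = private MC + MEC = 52.80 + 0.71x.
Set SMC = demand: 52.80 + 0.71x = 255.65 - 4.32x → x* = 40.3280.
The Pigouvian tax equals MEC at x*: 14.11 + 0.12×40.3280 = 18.9494.

tax = €18.95 per unit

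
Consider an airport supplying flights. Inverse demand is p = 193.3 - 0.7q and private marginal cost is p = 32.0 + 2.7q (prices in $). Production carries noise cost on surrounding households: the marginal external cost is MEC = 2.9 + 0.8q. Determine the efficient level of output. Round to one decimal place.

Social marginal cost = private MC + MEC = 34.9 + 3.5q.
Set SMC = demand: 34.9 + 3.5q = 193.3 - 0.7q → q* = 37.7143.

q* = 37.7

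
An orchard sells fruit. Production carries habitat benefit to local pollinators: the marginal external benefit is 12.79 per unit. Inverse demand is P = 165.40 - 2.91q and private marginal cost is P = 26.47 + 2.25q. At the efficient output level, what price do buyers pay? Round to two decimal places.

Social marginal cost = private MC − MEB = 13.68 + 2.25q.
Set SMC = demand: 13.68 + 2.25q = 165.40 - 2.91q → q* = 29.4031.
Consumer price on the demand curve at q*: 165.40 − 2.91×29.4031 = 79.8370.

P = 79.84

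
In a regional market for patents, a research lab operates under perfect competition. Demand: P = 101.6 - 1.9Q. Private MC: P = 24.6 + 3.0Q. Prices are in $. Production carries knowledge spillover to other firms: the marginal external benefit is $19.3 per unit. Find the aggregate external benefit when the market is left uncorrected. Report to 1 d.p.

Market equilibrium (private): 24.6 + 3.0Q = 101.6 - 1.9Q → Q_m = 15.7143.
Total external benefit = MEB × Q_m = 19.3 × 15.7143 = 303.2860.

$303.3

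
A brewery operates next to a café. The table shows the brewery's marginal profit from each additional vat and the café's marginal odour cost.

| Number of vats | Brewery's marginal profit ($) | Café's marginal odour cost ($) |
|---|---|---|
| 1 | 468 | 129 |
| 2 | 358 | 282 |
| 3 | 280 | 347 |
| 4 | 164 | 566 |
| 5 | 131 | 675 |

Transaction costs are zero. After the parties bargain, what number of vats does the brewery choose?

Bargaining reaches the level where marginal profit last exceeds marginal odour cost.
That holds through level 2 (358 ≥ 282) but not at 3 (280 < 347).

2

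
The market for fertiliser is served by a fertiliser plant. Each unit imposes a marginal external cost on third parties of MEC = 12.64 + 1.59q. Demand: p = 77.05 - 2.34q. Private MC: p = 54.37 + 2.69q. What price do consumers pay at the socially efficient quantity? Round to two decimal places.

P = 73.50

Social marginal cost = private MC + MEC = 67.01 + 4.28q.
Set SMC = demand: 67.01 + 4.28q = 77.05 - 2.34q → q* = 1.5166.
Consumer price on the demand curve at q*: 77.05 − 2.34×1.5166 = 73.5012.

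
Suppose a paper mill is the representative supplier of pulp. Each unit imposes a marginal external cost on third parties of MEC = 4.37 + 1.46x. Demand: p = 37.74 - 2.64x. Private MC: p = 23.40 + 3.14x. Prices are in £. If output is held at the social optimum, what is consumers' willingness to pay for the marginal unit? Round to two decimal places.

P = £34.10

Social marginal cost = private MC + MEC = 27.77 + 4.60x.
Set SMC = demand: 27.77 + 4.60x = 37.74 - 2.64x → x* = 1.3771.
Consumer price on the demand curve at x*: 37.74 − 2.64×1.3771 = 34.1045.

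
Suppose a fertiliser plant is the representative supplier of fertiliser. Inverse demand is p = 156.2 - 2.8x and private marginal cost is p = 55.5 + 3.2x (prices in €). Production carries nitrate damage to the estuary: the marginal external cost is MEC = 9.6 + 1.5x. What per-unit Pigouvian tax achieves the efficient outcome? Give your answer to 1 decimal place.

Social marginal cost = private MC + MEC = 65.1 + 4.7x.
Set SMC = demand: 65.1 + 4.7x = 156.2 - 2.8x → x* = 12.1467.
The Pigouvian tax equals MEC at x*: 9.6 + 1.5×12.1467 = 27.8201.

tax = €27.8 per unit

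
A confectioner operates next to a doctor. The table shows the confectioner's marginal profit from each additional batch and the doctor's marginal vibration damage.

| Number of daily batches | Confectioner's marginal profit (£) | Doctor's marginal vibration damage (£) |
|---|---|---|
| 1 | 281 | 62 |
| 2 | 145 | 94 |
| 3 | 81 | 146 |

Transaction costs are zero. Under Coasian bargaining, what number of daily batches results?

2

Bargaining reaches the level where marginal profit last exceeds marginal vibration damage.
That holds through level 2 (145 ≥ 94) but not at 3 (81 < 146).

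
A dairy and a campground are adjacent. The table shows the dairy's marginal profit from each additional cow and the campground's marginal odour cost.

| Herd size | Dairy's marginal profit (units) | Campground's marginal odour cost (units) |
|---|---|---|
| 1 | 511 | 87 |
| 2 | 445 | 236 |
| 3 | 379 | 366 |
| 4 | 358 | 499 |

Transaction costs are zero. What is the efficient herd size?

Bargaining reaches the level where marginal profit last exceeds marginal odour cost.
That holds through level 3 (379 ≥ 366) but not at 4 (358 < 499).

3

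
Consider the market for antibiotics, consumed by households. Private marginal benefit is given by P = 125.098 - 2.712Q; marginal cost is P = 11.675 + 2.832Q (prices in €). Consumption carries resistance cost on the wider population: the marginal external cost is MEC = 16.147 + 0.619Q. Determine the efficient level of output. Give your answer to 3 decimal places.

Social marginal benefit = demand − MEC = 108.951 - 3.331Q.
Set SMB = MC: 108.951 - 3.331Q = 11.675 + 2.832Q → Q* = 15.7839.

Q* = 15.784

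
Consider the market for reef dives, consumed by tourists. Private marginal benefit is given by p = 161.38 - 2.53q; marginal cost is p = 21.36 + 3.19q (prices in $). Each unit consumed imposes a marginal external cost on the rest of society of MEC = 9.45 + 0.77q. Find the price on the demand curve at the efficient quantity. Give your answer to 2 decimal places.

P = $110.48

Social marginal benefit = demand − MEC = 151.93 - 3.30q.
Set SMB = MC: 151.93 - 3.30q = 21.36 + 3.19q → q* = 20.1186.
Consumer price on the demand curve at q*: 161.38 − 2.53×20.1186 = 110.4799.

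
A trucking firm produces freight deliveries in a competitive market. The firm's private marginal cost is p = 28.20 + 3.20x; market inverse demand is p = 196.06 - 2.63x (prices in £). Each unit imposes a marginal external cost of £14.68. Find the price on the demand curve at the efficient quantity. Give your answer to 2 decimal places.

P = £126.96

Social marginal cost = private MC + MEC = 42.88 + 3.20x.
Set SMC = demand: 42.88 + 3.20x = 196.06 - 2.63x → x* = 26.2744.
Consumer price on the demand curve at x*: 196.06 − 2.63×26.2744 = 126.9583.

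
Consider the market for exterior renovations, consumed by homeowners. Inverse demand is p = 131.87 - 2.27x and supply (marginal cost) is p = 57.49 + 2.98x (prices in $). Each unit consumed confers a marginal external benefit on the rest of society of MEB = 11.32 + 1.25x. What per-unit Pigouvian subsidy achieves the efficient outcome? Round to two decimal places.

subsidy = $38.10 per unit

Social marginal benefit = demand + MEB = 143.19 - 1.02x.
Set SMB = MC: 143.19 - 1.02x = 57.49 + 2.98x → x* = 21.4250.
The Pigouvian subsidy equals MEB at x*: 11.32 + 1.25×21.4250 = 38.1013.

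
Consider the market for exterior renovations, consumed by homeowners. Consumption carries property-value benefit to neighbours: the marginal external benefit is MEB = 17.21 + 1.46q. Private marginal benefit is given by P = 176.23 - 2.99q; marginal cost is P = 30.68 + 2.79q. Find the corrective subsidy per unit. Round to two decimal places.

subsidy = 72.22 per unit

Social marginal benefit = demand + MEB = 193.44 - 1.53q.
Set SMB = MC: 193.44 - 1.53q = 30.68 + 2.79q → q* = 37.6759.
The Pigouvian subsidy equals MEB at q*: 17.21 + 1.46×37.6759 = 72.2168.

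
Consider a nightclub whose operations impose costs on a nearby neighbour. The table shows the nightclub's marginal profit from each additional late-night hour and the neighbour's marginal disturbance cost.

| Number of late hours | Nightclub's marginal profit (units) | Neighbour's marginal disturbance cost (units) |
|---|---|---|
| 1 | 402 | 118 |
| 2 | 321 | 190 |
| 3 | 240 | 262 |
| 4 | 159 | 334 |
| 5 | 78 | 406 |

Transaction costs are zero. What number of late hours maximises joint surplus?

2

Bargaining reaches the level where marginal profit last exceeds marginal disturbance cost.
That holds through level 2 (321 ≥ 190) but not at 3 (240 < 262).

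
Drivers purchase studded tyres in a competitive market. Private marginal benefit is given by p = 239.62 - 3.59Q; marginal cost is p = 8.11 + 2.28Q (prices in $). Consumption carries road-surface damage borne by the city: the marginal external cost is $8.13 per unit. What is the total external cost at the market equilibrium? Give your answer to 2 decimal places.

$320.64

Market equilibrium (private): 8.11 + 2.28Q = 239.62 - 3.59Q → Q_m = 39.4395.
Total external cost = MEC × Q_m = 8.13 × 39.4395 = 320.6431.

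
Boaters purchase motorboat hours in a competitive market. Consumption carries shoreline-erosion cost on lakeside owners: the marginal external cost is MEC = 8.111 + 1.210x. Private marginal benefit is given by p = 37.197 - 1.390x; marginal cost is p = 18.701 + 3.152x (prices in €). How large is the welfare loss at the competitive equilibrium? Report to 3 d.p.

DWL = €14.777

Market equilibrium (private): 18.701 + 3.152x = 37.197 - 1.390x → x_m = 4.0722.
Social marginal benefit = demand − MEC = 29.086 - 2.600x.
Set SMB = MC: 29.086 - 2.600x = 18.701 + 3.152x → x* = 1.8055.
Height of the DWL triangle at x_m is MC(x_m) − SMB(x_m) = MEC(x_m) = 13.0384.
DWL = ½ × 2.2667 × 13.0384 = 14.7771.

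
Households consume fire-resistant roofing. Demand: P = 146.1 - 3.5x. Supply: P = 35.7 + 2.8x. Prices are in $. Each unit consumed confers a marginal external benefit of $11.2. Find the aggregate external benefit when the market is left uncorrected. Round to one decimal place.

Market equilibrium (private): 35.7 + 2.8x = 146.1 - 3.5x → x_m = 17.5238.
Total external benefit = MEB × x_m = 11.2 × 17.5238 = 196.2666.

$196.3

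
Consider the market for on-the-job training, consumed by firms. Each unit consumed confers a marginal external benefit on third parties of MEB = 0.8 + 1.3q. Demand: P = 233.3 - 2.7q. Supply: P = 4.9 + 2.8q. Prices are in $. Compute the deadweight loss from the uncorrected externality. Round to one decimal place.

Market equilibrium (private): 4.9 + 2.8q = 233.3 - 2.7q → q_m = 41.5273.
Social marginal benefit = demand + MEB = 234.1 - 1.4q.
Set SMB = MC: 234.1 - 1.4q = 4.9 + 2.8q → q* = 54.5714.
The loss is the area between SMB and MC from q* to q_m; with linear curves that's a triangle of height MEB(q_m).
DWL = ½ × 13.0441 × 54.7855 = 357.3138.

DWL = $357.3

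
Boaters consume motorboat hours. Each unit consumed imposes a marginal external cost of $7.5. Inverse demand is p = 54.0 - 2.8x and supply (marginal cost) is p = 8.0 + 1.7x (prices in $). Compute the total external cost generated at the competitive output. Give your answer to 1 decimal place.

Market equilibrium (private): 8.0 + 1.7x = 54.0 - 2.8x → x_m = 10.2222.
Total external cost = MEC × x_m = 7.5 × 10.2222 = 76.6665.

$76.7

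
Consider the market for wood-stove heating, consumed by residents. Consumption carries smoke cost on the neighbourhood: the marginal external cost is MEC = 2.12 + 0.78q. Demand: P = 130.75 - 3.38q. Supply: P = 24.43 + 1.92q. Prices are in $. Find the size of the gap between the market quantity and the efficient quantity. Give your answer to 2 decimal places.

2.92 units

Market equilibrium (private): 24.43 + 1.92q = 130.75 - 3.38q → q_m = 20.0604.
Social marginal benefit = demand − MEC = 128.63 - 4.16q.
Set SMB = MC: 128.63 - 4.16q = 24.43 + 1.92q → q* = 17.1382.
Gap = |20.0604 − 17.1382| = 2.9222.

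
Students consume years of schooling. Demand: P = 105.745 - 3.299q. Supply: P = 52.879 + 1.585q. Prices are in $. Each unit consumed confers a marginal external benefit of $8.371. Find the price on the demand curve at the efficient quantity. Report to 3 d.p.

Social marginal benefit = demand + MEB = 114.116 - 3.299q.
Set SMB = MC: 114.116 - 3.299q = 52.879 + 1.585q → q* = 12.5383.
Consumer price on the demand curve at q*: 105.745 − 3.299×12.5383 = 64.3811.

P = $64.381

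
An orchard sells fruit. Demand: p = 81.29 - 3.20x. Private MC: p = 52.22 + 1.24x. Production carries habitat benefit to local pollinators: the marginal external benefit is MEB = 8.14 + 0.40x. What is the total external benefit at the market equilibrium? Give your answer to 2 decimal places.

Market equilibrium (private): 52.22 + 1.24x = 81.29 - 3.20x → x_m = 6.5473.
Total external benefit = ∫₀^{x_m} (8.14 + 0.40x) dx = 8.14×6.5473 + ½×0.40×6.5473² = 61.8684.

61.87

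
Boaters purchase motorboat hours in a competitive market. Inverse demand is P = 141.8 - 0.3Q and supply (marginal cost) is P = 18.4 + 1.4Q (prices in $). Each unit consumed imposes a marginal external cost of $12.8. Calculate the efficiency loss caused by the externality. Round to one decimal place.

Market equilibrium (private): 18.4 + 1.4Q = 141.8 - 0.3Q → Q_m = 72.5882.
Social marginal benefit = demand − MEC = 129.0 - 0.3Q.
Set SMB = MC: 129.0 - 0.3Q = 18.4 + 1.4Q → Q* = 65.0588.
Height of the DWL triangle at Q_m is MC(Q_m) − SMB(Q_m) = MEC(Q_m) = 12.8000.
DWL = ½ × 7.5294 × 12.8000 = 48.1882.

DWL = $48.2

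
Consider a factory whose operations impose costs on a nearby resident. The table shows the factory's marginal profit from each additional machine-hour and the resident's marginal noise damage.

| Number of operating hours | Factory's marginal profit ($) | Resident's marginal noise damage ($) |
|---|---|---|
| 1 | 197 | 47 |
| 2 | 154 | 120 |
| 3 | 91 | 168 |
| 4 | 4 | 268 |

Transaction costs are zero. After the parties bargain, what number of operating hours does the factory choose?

2

Bargaining reaches the level where marginal profit last exceeds marginal noise damage.
That holds through level 2 (154 ≥ 120) but not at 3 (91 < 168).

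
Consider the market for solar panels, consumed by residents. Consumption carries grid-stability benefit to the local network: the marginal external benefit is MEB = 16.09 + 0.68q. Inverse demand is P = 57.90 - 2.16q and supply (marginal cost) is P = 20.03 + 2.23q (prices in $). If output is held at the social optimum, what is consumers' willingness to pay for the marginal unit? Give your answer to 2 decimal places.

Social marginal benefit = demand + MEB = 73.99 - 1.48q.
Set SMB = MC: 73.99 - 1.48q = 20.03 + 2.23q → q* = 14.5445.
Consumer price on the demand curve at q*: 57.90 − 2.16×14.5445 = 26.4839.

P = $26.48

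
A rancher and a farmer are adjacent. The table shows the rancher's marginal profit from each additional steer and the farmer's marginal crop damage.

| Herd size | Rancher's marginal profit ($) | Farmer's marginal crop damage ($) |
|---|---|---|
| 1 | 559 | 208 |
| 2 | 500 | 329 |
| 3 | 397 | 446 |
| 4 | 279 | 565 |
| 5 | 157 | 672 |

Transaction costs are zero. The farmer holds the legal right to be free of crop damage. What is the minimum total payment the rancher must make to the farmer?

Efficient level: marginal profit ≥ marginal crop damage through level 2, so k* = 2.
With the farmer holding the right, the rancher must at least compensate total damage at k*: 208 + 329 = 537.

$537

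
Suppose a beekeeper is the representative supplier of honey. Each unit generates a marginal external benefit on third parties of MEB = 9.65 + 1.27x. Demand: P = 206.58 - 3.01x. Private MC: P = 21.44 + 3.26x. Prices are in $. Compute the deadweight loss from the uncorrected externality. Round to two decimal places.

DWL = $222.32

Market equilibrium (private): 21.44 + 3.26x = 206.58 - 3.01x → x_m = 29.5279.
Social marginal cost = private MC − MEB = 11.79 + 1.99x.
Set SMC = demand: 11.79 + 1.99x = 206.58 - 3.01x → x* = 38.9580.
The welfare-loss triangle has base |x_m − x*| and height MEB(x_m) (the vertical gap between SMC and demand is zero at x* and MEB at x_m).
DWL = ½ × 9.4301 × 47.1504 = 222.3165.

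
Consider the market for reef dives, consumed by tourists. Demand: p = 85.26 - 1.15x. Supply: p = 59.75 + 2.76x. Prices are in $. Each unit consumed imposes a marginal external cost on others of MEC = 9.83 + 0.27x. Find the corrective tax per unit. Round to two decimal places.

Social marginal benefit = demand − MEC = 75.43 - 1.42x.
Set SMB = MC: 75.43 - 1.42x = 59.75 + 2.76x → x* = 3.7512.
The Pigouvian tax equals MEC at x*: 9.83 + 0.27×3.7512 = 10.8428.

tax = $10.84 per unit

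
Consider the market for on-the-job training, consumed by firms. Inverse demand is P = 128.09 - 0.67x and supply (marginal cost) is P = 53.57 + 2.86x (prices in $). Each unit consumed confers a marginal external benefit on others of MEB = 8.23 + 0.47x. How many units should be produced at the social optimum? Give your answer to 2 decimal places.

Social marginal benefit = demand + MEB = 136.32 - 0.20x.
Set SMB = MC: 136.32 - 0.20x = 53.57 + 2.86x → x* = 27.0425.

x* = 27.04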